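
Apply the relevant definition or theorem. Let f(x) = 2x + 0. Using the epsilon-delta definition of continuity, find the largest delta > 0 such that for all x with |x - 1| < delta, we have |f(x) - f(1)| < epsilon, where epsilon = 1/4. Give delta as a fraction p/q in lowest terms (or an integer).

We compute f(1) = 2*(1) + 0 = 2.
|f(x) - f(1)| = |2x + 0 - (2)| = |2(x - 1)| = 2|x - 1|.
We need 2|x - 1| < 1/4, i.e. |x - 1| < 1/4 / 2 = 1/8.
So any delta <= 1/8 works. Conversely, if delta > 1/8, then x = 1 + 1/8 satisfies |x - 1| = 1/8 < delta but |f(x) - f(1)| = 2 * 1/8 = 1/4, which is not < 1/4; so no larger delta works.
Hence the largest such delta is 1/8.

1/8


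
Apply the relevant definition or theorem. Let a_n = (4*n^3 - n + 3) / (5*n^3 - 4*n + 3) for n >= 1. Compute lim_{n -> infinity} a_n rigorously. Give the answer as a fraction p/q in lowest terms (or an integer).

Divide numerator and denominator by n^3, the highest power:
numerator / n^3 = 4 - 1/n^2 + 3/n^3
denominator / n^3 = 5 - 4/n^2 + 3/n^3
As n -> infinity, all terms of the form c/n^k (k >= 1) tend to 0.
So numerator / n^3 -> 4 and denominator / n^3 -> 5.
Therefore lim a_n = 4/5.

4/5


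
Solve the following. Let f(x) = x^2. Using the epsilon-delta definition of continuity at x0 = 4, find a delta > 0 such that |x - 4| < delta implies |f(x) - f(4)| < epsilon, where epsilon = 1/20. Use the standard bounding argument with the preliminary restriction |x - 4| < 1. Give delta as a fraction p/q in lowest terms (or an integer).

Factor: |x^2 - (4)^2| = |x - 4| * |x + 4|.
Impose |x - 4| < 1 first. Then |x + 4| = |(x - 4) + 2*(4)| <= |x - 4| + 2*|4| < 1 + 8 = 9.
So |x^2 - (4)^2| < delta * 9.
We need delta * 9 <= 1/20, i.e. delta <= 1/20/9 = 1/180.
Since 1/180 < 1, this is tighter than 1; take delta = 1/180.
So delta = 1/180 works.

1/180


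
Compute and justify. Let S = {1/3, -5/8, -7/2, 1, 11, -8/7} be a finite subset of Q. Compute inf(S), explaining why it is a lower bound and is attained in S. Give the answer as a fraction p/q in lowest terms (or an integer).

S is finite, so inf(S) = min(S).
Sorted increasing:
-7/2, -8/7, -5/8, 1/3, 1, 11
The extremum is -7/2.
For every x in S, x >= -7/2. And -7/2 is in S, so it is attained.
Therefore inf(S) = -7/2.

-7/2


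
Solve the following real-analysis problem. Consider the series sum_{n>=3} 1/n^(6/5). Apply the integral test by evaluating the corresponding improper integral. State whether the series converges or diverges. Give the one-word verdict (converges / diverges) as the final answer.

Let f(x) = x^(-6/5). Then f is positive, continuous, and decreasing on [3, infinity), so the integral test applies.
Compute the improper integral int_{3}^infinity f(x) dx:
  antiderivative F(x) = -5/x^(1/5).
  As x -> infinity, F(x) -> 0 (since p = 6/5 > 1).
  So int = F(infinity) - F(3) = 0 - (-5*3^(4/5)/3) = 5*3^(4/5)/3.
  Finite, so by the integral test, the series converges.

converges


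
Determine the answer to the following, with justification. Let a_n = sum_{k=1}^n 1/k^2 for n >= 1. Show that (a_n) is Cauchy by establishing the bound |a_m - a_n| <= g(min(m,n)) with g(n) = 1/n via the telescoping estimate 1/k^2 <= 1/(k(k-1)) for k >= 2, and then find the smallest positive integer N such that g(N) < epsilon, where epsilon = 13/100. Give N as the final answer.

For m > n >= 1: |a_m - a_n| = sum_{k=n+1}^m 1/k^2.
Use 1/k^2 <= 1/(k(k-1)) = 1/(k-1) - 1/k for k >= 2:
sum_{k=n+1}^m 1/k^2 <= sum_{k=n+1}^m (1/(k-1) - 1/k) = 1/n - 1/m <= 1/n.
By symmetry the same bound holds with n,m swapped, so |a_m - a_n| <= 1/min(m,n) = g(min(m,n)). Since g(n) -> 0, (a_n) is Cauchy.
Now solve g(N) < 13/100: 1/N < 13/100 <=> N > 1/(13/100) = 100/13.
The smallest integer strictly greater than 100/13 is N = 8.
Check: g(8) = 1/8 < 13/100; g(7) = 1/7 >= 13/100. So N = 8.

8


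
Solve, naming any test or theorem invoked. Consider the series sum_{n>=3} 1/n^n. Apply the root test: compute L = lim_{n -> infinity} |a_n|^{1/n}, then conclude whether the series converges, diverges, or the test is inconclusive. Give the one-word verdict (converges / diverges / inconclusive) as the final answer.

Let a_n denote the general term. Form |a_n|^(1/n) and simplify:
|a_n|^(1/n) = 1/n
Take the limit as n -> infinity: L = 0.
Since L = 0 < 1, the root test implies convergence.

converges


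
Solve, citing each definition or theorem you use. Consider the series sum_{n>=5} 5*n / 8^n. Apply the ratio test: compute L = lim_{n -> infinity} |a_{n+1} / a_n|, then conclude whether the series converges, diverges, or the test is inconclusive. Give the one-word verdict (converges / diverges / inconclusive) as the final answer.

Let a_n denote the general term. Form the ratio a_{n+1}/a_n and simplify:
a_{n+1}/a_n = (n + 1)/(8*n)
Take the limit as n -> infinity: L = 1/8.
Since L = 1/8 < 1, the ratio test implies the series converges.

converges


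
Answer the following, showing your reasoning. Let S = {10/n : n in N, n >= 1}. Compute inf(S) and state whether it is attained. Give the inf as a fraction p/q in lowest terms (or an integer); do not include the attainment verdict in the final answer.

Analysis:
- Values: 10, 5, 10/3, 5/2, ... strictly decreasing.
- The maximum is 10 (n=1); sup = 10 (attained).
- The set is bounded below by 0; 10/n -> 0 so 0 is the greatest lower bound.
- 0 is not in the set, so inf = 0 is not attained.
Conclusion: inf(S) = 0, not attained in S.

0


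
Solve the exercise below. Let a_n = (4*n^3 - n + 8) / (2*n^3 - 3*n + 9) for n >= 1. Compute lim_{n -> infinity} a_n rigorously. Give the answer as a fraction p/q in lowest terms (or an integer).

Divide numerator and denominator by n^3, the highest power:
numerator / n^3 = 4 - 1/n^2 + 8/n^3
denominator / n^3 = 2 - 3/n^2 + 9/n^3
As n -> infinity, all terms of the form c/n^k (k >= 1) tend to 0.
So numerator / n^3 -> 4 and denominator / n^3 -> 2.
Therefore lim a_n = 2.

2


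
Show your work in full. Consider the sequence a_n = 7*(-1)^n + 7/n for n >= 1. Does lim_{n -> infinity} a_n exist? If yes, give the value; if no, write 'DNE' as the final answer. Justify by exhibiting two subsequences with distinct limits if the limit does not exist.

Examine the behaviour of a_n along subsequences.
a_{2k} = 7 + 7/(2k) -> 7. a_{2k+1} = -7 + 7/(2k+1) -> -7.
Since these two subsequential limits are 7 and -7, distinct, the full sequence cannot converge (a convergent sequence has all subsequences tending to the same limit). So lim a_n does not exist.

DNE


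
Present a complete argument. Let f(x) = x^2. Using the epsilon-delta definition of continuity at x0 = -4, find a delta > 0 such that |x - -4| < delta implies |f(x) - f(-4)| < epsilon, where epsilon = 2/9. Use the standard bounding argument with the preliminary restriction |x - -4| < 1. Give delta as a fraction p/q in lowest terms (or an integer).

Factor: |x^2 - (-4)^2| = |x - -4| * |x + -4|.
Impose |x - -4| < 1 first. Then |x + -4| = |(x - -4) + 2*(-4)| <= |x - -4| + 2*|-4| < 1 + 8 = 9.
So |x^2 - (-4)^2| < delta * 9.
We need delta * 9 <= 2/9, i.e. delta <= 2/9/9 = 2/81.
Since 2/81 < 1, this is tighter than 1; take delta = 2/81.
So delta = 2/81 works.

2/81


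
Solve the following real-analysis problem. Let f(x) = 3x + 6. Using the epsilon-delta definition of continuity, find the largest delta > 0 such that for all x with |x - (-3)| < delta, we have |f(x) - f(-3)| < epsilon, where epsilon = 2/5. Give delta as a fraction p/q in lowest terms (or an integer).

We compute f(-3) = 3*(-3) + 6 = -3.
|f(x) - f(-3)| = |3x + 6 - (-3)| = |3(x - (-3))| = 3|x - (-3)|.
We need 3|x - (-3)| < 2/5, i.e. |x - (-3)| < 2/5 / 3 = 2/15.
So any delta <= 2/15 works. Conversely, if delta > 2/15, then x = -3 + 2/15 satisfies |x - (-3)| = 2/15 < delta but |f(x) - f(-3)| = 3 * 2/15 = 2/5, which is not < 2/5; so no larger delta works.
Hence the largest such delta is 2/15.

2/15


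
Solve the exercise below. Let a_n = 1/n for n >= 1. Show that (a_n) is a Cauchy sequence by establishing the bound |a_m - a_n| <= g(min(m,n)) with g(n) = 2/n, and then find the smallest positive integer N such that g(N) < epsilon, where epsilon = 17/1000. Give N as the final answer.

For any m, n >= 1, by the triangle inequality:
|a_m - a_n| = |1/m - 1/n| <= 1/m + 1/n <= 2/min(m,n).
So g(n) = 2/n bounds the Cauchy difference. Since g(n) -> 0, (a_n) is Cauchy.
Now solve g(N) < 17/1000: 2/N < 17/1000 <=> N > 2 / (17/1000) = 2000/17.
The smallest integer strictly greater than 2000/17 is N = 118.
Check: g(118) = 2/118 = 1/59 < 17/1000; g(117) = 2/117 >= 17/1000. So N = 118.

118


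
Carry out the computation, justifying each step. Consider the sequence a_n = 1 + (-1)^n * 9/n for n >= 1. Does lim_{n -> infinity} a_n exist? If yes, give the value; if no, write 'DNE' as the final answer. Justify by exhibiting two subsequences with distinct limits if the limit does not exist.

Examine the behaviour of a_n along subsequences.
Even-n subsequence a_{2k} = 1 + 9/(2k) -> 1. Odd-n subsequence a_{2k+1} = 1 - 9/(2k+1) -> 1. Both tend to 1, which suggests the limit is 1; verify directly.
|a_n - 1| = |(-1)^n * 9/n| = 9/n for every n >= 1.
Given epsilon > 0, choose a positive integer N > 9/epsilon. Then for all n >= N, |a_n - 1| = 9/n <= 9/N < epsilon.
So by the definition of the limit, lim a_n exists and equals 1.

1


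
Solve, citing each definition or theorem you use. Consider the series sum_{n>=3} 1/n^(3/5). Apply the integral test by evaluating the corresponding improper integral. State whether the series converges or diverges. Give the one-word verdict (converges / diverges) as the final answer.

Let f(x) = x^(-3/5). Then f is positive, continuous, and decreasing on [3, infinity), so the integral test applies.
Compute the improper integral int_{3}^infinity f(x) dx:
  antiderivative F(x) = 5*x^(2/5)/2.
  As x -> infinity, F(x) -> infinity (since p = 3/5 < 1).
  So the integral diverges. By the integral test, the series diverges.

diverges


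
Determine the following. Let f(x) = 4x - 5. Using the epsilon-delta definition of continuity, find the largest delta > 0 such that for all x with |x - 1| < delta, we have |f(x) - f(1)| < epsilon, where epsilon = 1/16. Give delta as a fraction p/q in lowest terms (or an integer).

We compute f(1) = 4*(1) - 5 = -1.
|f(x) - f(1)| = |4x - 5 - (-1)| = |4(x - 1)| = 4|x - 1|.
We need 4|x - 1| < 1/16, i.e. |x - 1| < 1/16 / 4 = 1/64.
So any delta <= 1/64 works. Conversely, if delta > 1/64, then x = 1 + 1/64 satisfies |x - 1| = 1/64 < delta but |f(x) - f(1)| = 4 * 1/64 = 1/16, which is not < 1/16; so no larger delta works.
Hence the largest such delta is 1/64.

1/64


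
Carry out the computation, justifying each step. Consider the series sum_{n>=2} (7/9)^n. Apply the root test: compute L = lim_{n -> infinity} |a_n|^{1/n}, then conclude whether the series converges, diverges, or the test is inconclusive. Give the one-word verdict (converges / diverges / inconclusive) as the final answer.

Let a_n denote the general term. Form |a_n|^(1/n) and simplify:
|a_n|^(1/n) = 7/9
Take the limit as n -> infinity: L = 7/9.
Since L = 7/9 < 1, the root test implies convergence.

converges


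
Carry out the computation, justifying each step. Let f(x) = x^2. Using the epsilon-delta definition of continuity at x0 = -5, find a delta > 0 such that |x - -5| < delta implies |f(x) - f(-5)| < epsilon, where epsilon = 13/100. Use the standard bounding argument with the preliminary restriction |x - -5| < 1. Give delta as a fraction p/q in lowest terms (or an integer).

Factor: |x^2 - (-5)^2| = |x - -5| * |x + -5|.
Impose |x - -5| < 1 first. Then |x + -5| = |(x - -5) + 2*(-5)| <= |x - -5| + 2*|-5| < 1 + 10 = 11.
So |x^2 - (-5)^2| < delta * 11.
We need delta * 11 <= 13/100, i.e. delta <= 13/100/11 = 13/1100.
Since 13/1100 < 1, this is tighter than 1; take delta = 13/1100.
So delta = 13/1100 works.

13/1100


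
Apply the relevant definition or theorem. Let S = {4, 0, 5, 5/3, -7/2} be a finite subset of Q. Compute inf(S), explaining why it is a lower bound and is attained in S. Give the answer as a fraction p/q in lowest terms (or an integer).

S is finite, so inf(S) = min(S).
Sorted increasing:
-7/2, 0, 5/3, 4, 5
The extremum is -7/2.
For every x in S, x >= -7/2. And -7/2 is in S, so it is attained.
Therefore inf(S) = -7/2.

-7/2


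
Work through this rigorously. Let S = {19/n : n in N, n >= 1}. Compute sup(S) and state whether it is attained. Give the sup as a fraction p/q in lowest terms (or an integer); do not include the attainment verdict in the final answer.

Analysis:
- Values: 19, 19/2, 19/3, 19/4, ... strictly decreasing.
- The maximum is 19 (n=1); sup = 19 (attained).
- The set is bounded below by 0; 19/n -> 0 so 0 is the greatest lower bound.
- 0 is not in the set, so inf = 0 is not attained.
Conclusion: sup(S) = 19, attained in S.

19


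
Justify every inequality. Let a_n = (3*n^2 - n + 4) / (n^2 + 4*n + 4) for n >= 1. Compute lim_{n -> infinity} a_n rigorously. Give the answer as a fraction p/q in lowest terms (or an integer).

Divide numerator and denominator by n^2, the highest power:
numerator / n^2 = 3 - 1/n + 4/n^2
denominator / n^2 = 1 + 4/n + 4/n^2
As n -> infinity, all terms of the form c/n^k (k >= 1) tend to 0.
So numerator / n^2 -> 3 and denominator / n^2 -> 1.
Therefore lim a_n = 3.

3


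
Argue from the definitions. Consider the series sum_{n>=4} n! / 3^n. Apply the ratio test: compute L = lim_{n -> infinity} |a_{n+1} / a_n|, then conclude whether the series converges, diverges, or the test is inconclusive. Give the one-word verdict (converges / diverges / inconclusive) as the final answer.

Let a_n denote the general term. Form the ratio a_{n+1}/a_n and simplify:
a_{n+1}/a_n = n/3 + 1/3
Take the limit as n -> infinity: L = infinity.
Since L = infinity > 1 (or L = infinity), the ratio test implies the series diverges.

diverges


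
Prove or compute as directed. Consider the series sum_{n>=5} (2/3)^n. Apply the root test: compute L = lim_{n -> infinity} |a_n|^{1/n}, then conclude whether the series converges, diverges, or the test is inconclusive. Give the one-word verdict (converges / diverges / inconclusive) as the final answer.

Let a_n denote the general term. Form |a_n|^(1/n) and simplify:
|a_n|^(1/n) = 2/3
Take the limit as n -> infinity: L = 2/3.
Since L = 2/3 < 1, the root test implies convergence.

converges


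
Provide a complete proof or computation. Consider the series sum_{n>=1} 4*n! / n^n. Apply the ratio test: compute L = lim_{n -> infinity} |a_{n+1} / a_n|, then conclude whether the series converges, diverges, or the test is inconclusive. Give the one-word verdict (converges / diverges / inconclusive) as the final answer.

Let a_n denote the general term. Form the ratio a_{n+1}/a_n and simplify:
a_{n+1}/a_n = (n/(n + 1))^n
Take the limit as n -> infinity: L = exp(-1).
Since L = exp(-1) < 1, the ratio test implies the series converges.

converges


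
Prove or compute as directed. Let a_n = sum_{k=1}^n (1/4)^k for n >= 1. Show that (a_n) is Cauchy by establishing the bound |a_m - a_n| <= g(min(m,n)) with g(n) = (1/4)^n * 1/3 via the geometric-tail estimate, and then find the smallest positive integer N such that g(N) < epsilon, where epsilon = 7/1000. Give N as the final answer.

For m > n >= 1: |a_m - a_n| = sum_{k=n+1}^m (1/4)^k < sum_{k=n+1}^infinity (1/4)^k = (1/4)^(n+1) / (1 - 1/4) = (1/4)^n * (1/4) * (4/3) = (1/4)^n * 1/3.
So g(n) = (1/4)^n / 3. Since g(n) -> 0, (a_n) is Cauchy.
Now solve g(N) < 7/1000: (1/4)^N / 3 < 7/1000 <=> 4^N > 1 / (3 * 7/1000) = 1000/21.
Check powers of 4: 4^2 = 16 <= 1000/21, 4^3 = 64 > 1000/21.
So the smallest such N is 3. Check: g(3) = 1/(3 * 64) = 1/192 < 7/1000.

3


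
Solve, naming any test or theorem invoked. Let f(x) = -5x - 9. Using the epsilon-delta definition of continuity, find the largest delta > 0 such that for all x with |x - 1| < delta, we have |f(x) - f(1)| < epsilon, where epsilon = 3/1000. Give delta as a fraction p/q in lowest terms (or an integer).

We compute f(1) = -5*(1) - 9 = -14.
|f(x) - f(1)| = |-5x - 9 - (-14)| = |-5(x - 1)| = 5|x - 1|.
We need 5|x - 1| < 3/1000, i.e. |x - 1| < 3/1000 / 5 = 3/5000.
So any delta <= 3/5000 works. Conversely, if delta > 3/5000, then x = 1 + 3/5000 satisfies |x - 1| = 3/5000 < delta but |f(x) - f(1)| = 5 * 3/5000 = 3/1000, which is not < 3/1000; so no larger delta works.
Hence the largest such delta is 3/5000.

3/5000


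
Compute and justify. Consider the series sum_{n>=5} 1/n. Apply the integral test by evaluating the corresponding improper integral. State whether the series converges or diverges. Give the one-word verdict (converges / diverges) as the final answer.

Let f(x) = 1/x. Then f is positive, continuous, and decreasing on [5, infinity), so the integral test applies.
Compute the improper integral int_{5}^infinity f(x) dx:
  antiderivative F(x) = log(x).
  As x -> infinity, log(x) -> infinity.
  So int = infinity - log(5) = infinity. By the integral test, the series diverges.

diverges


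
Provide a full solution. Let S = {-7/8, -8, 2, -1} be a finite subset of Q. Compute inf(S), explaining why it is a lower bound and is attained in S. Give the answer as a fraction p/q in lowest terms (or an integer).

S is finite, so inf(S) = min(S).
Sorted increasing:
-8, -1, -7/8, 2
The extremum is -8.
For every x in S, x >= -8. And -8 is in S, so it is attained.
Therefore inf(S) = -8.

-8


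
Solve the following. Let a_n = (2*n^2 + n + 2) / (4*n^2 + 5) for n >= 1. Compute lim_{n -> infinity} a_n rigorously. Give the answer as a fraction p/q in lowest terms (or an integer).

Divide numerator and denominator by n^2, the highest power:
numerator / n^2 = 2 + 1/n + 2/n^2
denominator / n^2 = 4 + 5/n^2
As n -> infinity, all terms of the form c/n^k (k >= 1) tend to 0.
So numerator / n^2 -> 2 and denominator / n^2 -> 4.
Therefore lim a_n = 1/2.

1/2


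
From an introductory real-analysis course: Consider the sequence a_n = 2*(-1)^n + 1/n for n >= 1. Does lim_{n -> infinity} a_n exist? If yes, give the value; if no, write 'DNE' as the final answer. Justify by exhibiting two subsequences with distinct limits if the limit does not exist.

Examine the behaviour of a_n along subsequences.
a_{2k} = 2 + 1/(2k) -> 2. a_{2k+1} = -2 + 1/(2k+1) -> -2.
Since these two subsequential limits are 2 and -2, distinct, the full sequence cannot converge (a convergent sequence has all subsequences tending to the same limit). So lim a_n does not exist.

DNE


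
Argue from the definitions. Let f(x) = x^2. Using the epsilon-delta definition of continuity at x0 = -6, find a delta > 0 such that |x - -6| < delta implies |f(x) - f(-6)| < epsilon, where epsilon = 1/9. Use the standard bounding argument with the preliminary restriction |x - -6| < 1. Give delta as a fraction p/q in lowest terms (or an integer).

Factor: |x^2 - (-6)^2| = |x - -6| * |x + -6|.
Impose |x - -6| < 1 first. Then |x + -6| = |(x - -6) + 2*(-6)| <= |x - -6| + 2*|-6| < 1 + 12 = 13.
So |x^2 - (-6)^2| < delta * 13.
We need delta * 13 <= 1/9, i.e. delta <= 1/9/13 = 1/117.
Since 1/117 < 1, this is tighter than 1; take delta = 1/117.
So delta = 1/117 works.

1/117


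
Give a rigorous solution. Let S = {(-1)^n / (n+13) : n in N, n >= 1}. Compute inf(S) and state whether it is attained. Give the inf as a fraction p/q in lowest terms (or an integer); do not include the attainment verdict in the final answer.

Analysis:
- Values: -1/14, 1/15, -1/16, 1/17, -1/18, ...
- Positive terms (even n): 1/(2+13), 1/(4+13), ... decreasing -> max = 1/15 (n=2).
- Negative terms (odd n): -1/(1+13), -1/(3+13), ... increasing -> min = -1/14 (n=1).
- So sup = 1/15 (attained at n=2); inf = -1/14 (attained at n=1).
Conclusion: inf(S) = -1/14, attained in S.

-1/14


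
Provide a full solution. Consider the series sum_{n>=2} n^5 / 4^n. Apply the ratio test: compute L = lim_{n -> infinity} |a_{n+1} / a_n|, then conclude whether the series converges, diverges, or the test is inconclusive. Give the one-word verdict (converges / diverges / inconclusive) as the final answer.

Let a_n denote the general term. Form the ratio a_{n+1}/a_n and simplify:
a_{n+1}/a_n = (n + 1)^5/(4*n^5)
Take the limit as n -> infinity: L = 1/4.
Since L = 1/4 < 1, the ratio test implies the series converges.

converges


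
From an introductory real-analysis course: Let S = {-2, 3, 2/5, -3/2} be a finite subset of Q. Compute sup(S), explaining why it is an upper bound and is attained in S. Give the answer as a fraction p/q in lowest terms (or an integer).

S is finite, so sup(S) = max(S).
Sorted decreasing:
3, 2/5, -3/2, -2
The extremum is 3.
For every x in S, x <= 3. And 3 is in S, so it is attained.
Therefore sup(S) = 3.

3


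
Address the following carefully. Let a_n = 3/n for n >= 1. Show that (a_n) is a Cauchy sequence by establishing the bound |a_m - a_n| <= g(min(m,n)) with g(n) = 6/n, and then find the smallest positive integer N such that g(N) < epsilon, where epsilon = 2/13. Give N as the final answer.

For any m, n >= 1, by the triangle inequality:
|a_m - a_n| = |3/m - 3/n| <= 3*1/m + 3*1/n <= 6/min(m,n).
So g(n) = 6/n bounds the Cauchy difference. Since g(n) -> 0, (a_n) is Cauchy.
Now solve g(N) < 2/13: 6/N < 2/13 <=> N > 6 / (2/13) = 39.
The smallest integer strictly greater than 39 is N = 40.
Check: g(40) = 6/40 = 3/20 < 2/13; g(39) = 2/13 >= 2/13. So N = 40.

40


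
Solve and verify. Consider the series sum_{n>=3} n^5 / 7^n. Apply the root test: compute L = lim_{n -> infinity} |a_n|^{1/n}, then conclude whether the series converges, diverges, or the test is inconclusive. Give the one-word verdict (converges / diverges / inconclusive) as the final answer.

Let a_n denote the general term. Form |a_n|^(1/n) and simplify:
|a_n|^(1/n) = n^(5/n)/7
Take the limit as n -> infinity: L = 1/7.
Since L = 1/7 < 1, the root test implies convergence.

converges


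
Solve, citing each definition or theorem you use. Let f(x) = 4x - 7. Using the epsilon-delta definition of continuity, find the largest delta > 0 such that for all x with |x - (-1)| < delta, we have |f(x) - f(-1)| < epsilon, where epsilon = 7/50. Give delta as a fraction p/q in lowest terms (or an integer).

We compute f(-1) = 4*(-1) - 7 = -11.
|f(x) - f(-1)| = |4x - 7 - (-11)| = |4(x - (-1))| = 4|x - (-1)|.
We need 4|x - (-1)| < 7/50, i.e. |x - (-1)| < 7/50 / 4 = 7/200.
So any delta <= 7/200 works. Conversely, if delta > 7/200, then x = -1 + 7/200 satisfies |x - (-1)| = 7/200 < delta but |f(x) - f(-1)| = 4 * 7/200 = 7/50, which is not < 7/50; so no larger delta works.
Hence the largest such delta is 7/200.

7/200


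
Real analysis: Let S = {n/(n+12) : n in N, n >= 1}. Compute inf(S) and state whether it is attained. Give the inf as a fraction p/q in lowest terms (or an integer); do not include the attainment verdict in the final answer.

Analysis:
- Values: 1/13, 1/7, 1/5, 1/4, ... strictly increasing.
- Minimum is 1/13 (n=1); inf = 1/13 (attained).
- n/(n+12) = 1 - 12/(n+12) -> 1 from below as n -> infinity, and never equals 1.
- So sup = 1 (not attained).
Conclusion: inf(S) = 1/13, attained in S.

1/13


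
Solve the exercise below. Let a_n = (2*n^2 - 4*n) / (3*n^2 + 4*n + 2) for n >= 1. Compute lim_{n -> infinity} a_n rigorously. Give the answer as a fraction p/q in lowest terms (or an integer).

Divide numerator and denominator by n^2, the highest power:
numerator / n^2 = 2 - 4/n
denominator / n^2 = 3 + 4/n + 2/n^2
As n -> infinity, all terms of the form c/n^k (k >= 1) tend to 0.
So numerator / n^2 -> 2 and denominator / n^2 -> 3.
Therefore lim a_n = 2/3.

2/3


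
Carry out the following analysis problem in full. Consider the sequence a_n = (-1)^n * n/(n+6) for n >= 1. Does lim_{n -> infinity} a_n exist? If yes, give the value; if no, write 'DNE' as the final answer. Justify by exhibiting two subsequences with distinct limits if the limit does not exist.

Examine the behaviour of a_n along subsequences.
a_{2k} = 2k/(2k+6) -> 1. a_{2k+1} = -(2k+1)/(2k+7) -> -1.
Since these two subsequential limits are 1 and -1, distinct, the full sequence cannot converge (a convergent sequence has all subsequences tending to the same limit). So lim a_n does not exist.

DNE


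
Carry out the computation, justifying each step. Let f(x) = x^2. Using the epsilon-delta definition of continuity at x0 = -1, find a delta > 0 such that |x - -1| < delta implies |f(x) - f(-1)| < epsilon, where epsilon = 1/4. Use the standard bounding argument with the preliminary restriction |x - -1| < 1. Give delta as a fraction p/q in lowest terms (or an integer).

Factor: |x^2 - (-1)^2| = |x - -1| * |x + -1|.
Impose |x - -1| < 1 first. Then |x + -1| = |(x - -1) + 2*(-1)| <= |x - -1| + 2*|-1| < 1 + 2 = 3.
So |x^2 - (-1)^2| < delta * 3.
We need delta * 3 <= 1/4, i.e. delta <= 1/4/3 = 1/12.
Since 1/12 < 1, this is tighter than 1; take delta = 1/12.
So delta = 1/12 works.

1/12


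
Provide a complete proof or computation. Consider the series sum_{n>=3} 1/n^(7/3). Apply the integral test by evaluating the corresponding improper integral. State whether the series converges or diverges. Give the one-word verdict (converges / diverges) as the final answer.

Let f(x) = x^(-7/3). Then f is positive, continuous, and decreasing on [3, infinity), so the integral test applies.
Compute the improper integral int_{3}^infinity f(x) dx:
  antiderivative F(x) = -3/(4*x^(4/3)).
  As x -> infinity, F(x) -> 0 (since p = 7/3 > 1).
  So int = F(infinity) - F(3) = 0 - (-3^(2/3)/12) = 3^(2/3)/12.
  Finite, so by the integral test, the series converges.

converges


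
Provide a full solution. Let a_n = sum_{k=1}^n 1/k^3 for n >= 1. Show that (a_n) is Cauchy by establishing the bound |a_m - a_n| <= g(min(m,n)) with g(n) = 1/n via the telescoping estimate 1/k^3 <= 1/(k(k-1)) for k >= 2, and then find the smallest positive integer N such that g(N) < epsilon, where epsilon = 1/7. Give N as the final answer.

For m > n >= 1: |a_m - a_n| = sum_{k=n+1}^m 1/k^3.
Use 1/k^3 <= 1/(k(k-1)) = 1/(k-1) - 1/k for k >= 2 (which holds since k^3 >= k^2 >= k(k-1) for k >= 2):
sum_{k=n+1}^m 1/k^3 <= sum_{k=n+1}^m (1/(k-1) - 1/k) = 1/n - 1/m <= 1/n.
By symmetry the same bound holds with n,m swapped, so |a_m - a_n| <= 1/min(m,n) = g(min(m,n)). Since g(n) -> 0, (a_n) is Cauchy.
Now solve g(N) < 1/7: 1/N < 1/7 <=> N > 1/(1/7) = 7.
The smallest integer strictly greater than 7 is N = 8.
Check: g(8) = 1/8 < 1/7; g(7) = 1/7 >= 1/7. So N = 8.

8


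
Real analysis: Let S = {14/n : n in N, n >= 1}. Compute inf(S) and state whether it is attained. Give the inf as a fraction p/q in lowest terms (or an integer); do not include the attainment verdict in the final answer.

Analysis:
- Values: 14, 7, 14/3, 7/2, ... strictly decreasing.
- The maximum is 14 (n=1); sup = 14 (attained).
- The set is bounded below by 0; 14/n -> 0 so 0 is the greatest lower bound.
- 0 is not in the set, so inf = 0 is not attained.
Conclusion: inf(S) = 0, not attained in S.

0


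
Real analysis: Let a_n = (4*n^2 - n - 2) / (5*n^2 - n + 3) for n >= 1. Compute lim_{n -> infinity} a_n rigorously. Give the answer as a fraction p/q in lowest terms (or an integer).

Divide numerator and denominator by n^2, the highest power:
numerator / n^2 = 4 - 1/n - 2/n^2
denominator / n^2 = 5 - 1/n + 3/n^2
As n -> infinity, all terms of the form c/n^k (k >= 1) tend to 0.
So numerator / n^2 -> 4 and denominator / n^2 -> 5.
Therefore lim a_n = 4/5.

4/5


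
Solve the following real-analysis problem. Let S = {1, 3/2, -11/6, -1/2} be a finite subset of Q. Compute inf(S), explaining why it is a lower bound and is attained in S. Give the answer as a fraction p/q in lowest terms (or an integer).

S is finite, so inf(S) = min(S).
Sorted increasing:
-11/6, -1/2, 1, 3/2
The extremum is -11/6.
For every x in S, x >= -11/6. And -11/6 is in S, so it is attained.
Therefore inf(S) = -11/6.

-11/6


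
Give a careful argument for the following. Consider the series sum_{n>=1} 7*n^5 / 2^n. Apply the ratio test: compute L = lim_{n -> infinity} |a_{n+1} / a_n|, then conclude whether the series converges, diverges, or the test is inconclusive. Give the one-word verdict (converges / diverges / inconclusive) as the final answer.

Let a_n denote the general term. Form the ratio a_{n+1}/a_n and simplify:
a_{n+1}/a_n = (n + 1)^5/(2*n^5)
Take the limit as n -> infinity: L = 1/2.
Since L = 1/2 < 1, the ratio test implies the series converges.

converges


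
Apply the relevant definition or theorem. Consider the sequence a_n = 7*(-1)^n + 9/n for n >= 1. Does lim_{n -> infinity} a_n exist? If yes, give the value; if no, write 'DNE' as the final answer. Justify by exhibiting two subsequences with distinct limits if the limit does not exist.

Examine the behaviour of a_n along subsequences.
a_{2k} = 7 + 9/(2k) -> 7. a_{2k+1} = -7 + 9/(2k+1) -> -7.
Since these two subsequential limits are 7 and -7, distinct, the full sequence cannot converge (a convergent sequence has all subsequences tending to the same limit). So lim a_n does not exist.

DNE


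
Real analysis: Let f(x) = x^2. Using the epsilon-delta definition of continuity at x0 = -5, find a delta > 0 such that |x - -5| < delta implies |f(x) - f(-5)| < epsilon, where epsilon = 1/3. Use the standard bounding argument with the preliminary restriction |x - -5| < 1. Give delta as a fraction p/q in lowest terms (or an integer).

Factor: |x^2 - (-5)^2| = |x - -5| * |x + -5|.
Impose |x - -5| < 1 first. Then |x + -5| = |(x - -5) + 2*(-5)| <= |x - -5| + 2*|-5| < 1 + 10 = 11.
So |x^2 - (-5)^2| < delta * 11.
We need delta * 11 <= 1/3, i.e. delta <= 1/3/11 = 1/33.
Since 1/33 < 1, this is tighter than 1; take delta = 1/33.
So delta = 1/33 works.

1/33


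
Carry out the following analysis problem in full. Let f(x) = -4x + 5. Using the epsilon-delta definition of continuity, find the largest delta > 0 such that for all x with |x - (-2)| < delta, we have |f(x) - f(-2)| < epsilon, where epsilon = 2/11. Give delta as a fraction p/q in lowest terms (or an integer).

We compute f(-2) = -4*(-2) + 5 = 13.
|f(x) - f(-2)| = |-4x + 5 - (13)| = |-4(x - (-2))| = 4|x - (-2)|.
We need 4|x - (-2)| < 2/11, i.e. |x - (-2)| < 2/11 / 4 = 1/22.
So any delta <= 1/22 works. Conversely, if delta > 1/22, then x = -2 + 1/22 satisfies |x - (-2)| = 1/22 < delta but |f(x) - f(-2)| = 4 * 1/22 = 2/11, which is not < 2/11; so no larger delta works.
Hence the largest such delta is 1/22.

1/22


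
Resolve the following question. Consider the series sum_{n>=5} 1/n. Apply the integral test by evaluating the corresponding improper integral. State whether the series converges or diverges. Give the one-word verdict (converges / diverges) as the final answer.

Let f(x) = 1/x. Then f is positive, continuous, and decreasing on [5, infinity), so the integral test applies.
Compute the improper integral int_{5}^infinity f(x) dx:
  antiderivative F(x) = log(x).
  As x -> infinity, log(x) -> infinity.
  So int = infinity - log(5) = infinity. By the integral test, the series diverges.

diverges


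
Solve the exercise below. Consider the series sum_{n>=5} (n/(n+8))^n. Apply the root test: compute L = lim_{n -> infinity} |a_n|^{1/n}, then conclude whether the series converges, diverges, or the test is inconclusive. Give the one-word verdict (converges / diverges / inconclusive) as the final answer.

Let a_n denote the general term. Form |a_n|^(1/n) and simplify:
|a_n|^(1/n) = n/(n + 8)
Take the limit as n -> infinity: L = 1.
Since L = 1, the root test is inconclusive. (In fact a_n = (n/(n+8))^n -> e^(-8) != 0, so the nth-term test shows divergence; but the root test itself gives no conclusion.)

inconclusive


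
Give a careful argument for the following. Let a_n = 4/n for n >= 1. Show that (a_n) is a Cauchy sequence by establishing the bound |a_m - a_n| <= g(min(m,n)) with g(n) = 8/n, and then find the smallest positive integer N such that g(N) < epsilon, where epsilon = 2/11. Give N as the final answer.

For any m, n >= 1, by the triangle inequality:
|a_m - a_n| = |4/m - 4/n| <= 4*1/m + 4*1/n <= 8/min(m,n).
So g(n) = 8/n bounds the Cauchy difference. Since g(n) -> 0, (a_n) is Cauchy.
Now solve g(N) < 2/11: 8/N < 2/11 <=> N > 8 / (2/11) = 44.
The smallest integer strictly greater than 44 is N = 45.
Check: g(45) = 8/45 = 8/45 < 2/11; g(44) = 2/11 >= 2/11. So N = 45.

45


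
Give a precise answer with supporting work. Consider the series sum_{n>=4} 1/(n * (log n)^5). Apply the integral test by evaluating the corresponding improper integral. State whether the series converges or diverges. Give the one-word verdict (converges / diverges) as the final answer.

Let f(x) = 1/(x*log(x)^5). Then f is positive, continuous, and decreasing on [4, infinity), so the integral test applies.
Compute the improper integral int_{4}^infinity f(x) dx:
  antiderivative F(x) = -1/(4*log(x)^4).
  F(x) -> 0 as x -> infinity.  int = 0 - F(4) = 1/(4*log(4)^4) < infinity. By the integral test, the series converges.

converges


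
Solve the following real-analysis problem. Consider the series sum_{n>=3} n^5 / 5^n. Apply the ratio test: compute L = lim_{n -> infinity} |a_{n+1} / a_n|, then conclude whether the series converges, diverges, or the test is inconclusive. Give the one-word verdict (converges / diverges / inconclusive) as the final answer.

Let a_n denote the general term. Form the ratio a_{n+1}/a_n and simplify:
a_{n+1}/a_n = (n + 1)^5/(5*n^5)
Take the limit as n -> infinity: L = 1/5.
Since L = 1/5 < 1, the ratio test implies the series converges.

converges


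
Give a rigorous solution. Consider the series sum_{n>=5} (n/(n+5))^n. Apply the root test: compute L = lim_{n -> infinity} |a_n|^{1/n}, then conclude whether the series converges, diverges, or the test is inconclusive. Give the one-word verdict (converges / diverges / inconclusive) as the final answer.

Let a_n denote the general term. Form |a_n|^(1/n) and simplify:
|a_n|^(1/n) = n/(n + 5)
Take the limit as n -> infinity: L = 1.
Since L = 1, the root test is inconclusive. (In fact a_n = (n/(n+5))^n -> e^(-5) != 0, so the nth-term test shows divergence; but the root test itself gives no conclusion.)

inconclusive


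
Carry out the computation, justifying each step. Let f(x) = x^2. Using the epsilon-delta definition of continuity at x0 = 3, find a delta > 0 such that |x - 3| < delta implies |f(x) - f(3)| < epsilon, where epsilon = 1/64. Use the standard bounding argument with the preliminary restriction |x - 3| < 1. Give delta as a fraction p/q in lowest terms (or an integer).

Factor: |x^2 - (3)^2| = |x - 3| * |x + 3|.
Impose |x - 3| < 1 first. Then |x + 3| = |(x - 3) + 2*(3)| <= |x - 3| + 2*|3| < 1 + 6 = 7.
So |x^2 - (3)^2| < delta * 7.
We need delta * 7 <= 1/64, i.e. delta <= 1/64/7 = 1/448.
Since 1/448 < 1, this is tighter than 1; take delta = 1/448.
So delta = 1/448 works.

1/448


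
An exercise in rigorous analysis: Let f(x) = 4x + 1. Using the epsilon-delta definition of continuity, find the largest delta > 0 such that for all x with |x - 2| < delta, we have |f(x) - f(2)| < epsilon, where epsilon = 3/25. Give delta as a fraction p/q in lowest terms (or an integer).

We compute f(2) = 4*(2) + 1 = 9.
|f(x) - f(2)| = |4x + 1 - (9)| = |4(x - 2)| = 4|x - 2|.
We need 4|x - 2| < 3/25, i.e. |x - 2| < 3/25 / 4 = 3/100.
So any delta <= 3/100 works. Conversely, if delta > 3/100, then x = 2 + 3/100 satisfies |x - 2| = 3/100 < delta but |f(x) - f(2)| = 4 * 3/100 = 3/25, which is not < 3/25; so no larger delta works.
Hence the largest such delta is 3/100.

3/100


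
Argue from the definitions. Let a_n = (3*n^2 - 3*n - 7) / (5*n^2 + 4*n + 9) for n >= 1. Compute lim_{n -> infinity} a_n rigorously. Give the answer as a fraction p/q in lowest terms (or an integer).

Divide numerator and denominator by n^2, the highest power:
numerator / n^2 = 3 - 3/n - 7/n^2
denominator / n^2 = 5 + 4/n + 9/n^2
As n -> infinity, all terms of the form c/n^k (k >= 1) tend to 0.
So numerator / n^2 -> 3 and denominator / n^2 -> 5.
Therefore lim a_n = 3/5.

3/5


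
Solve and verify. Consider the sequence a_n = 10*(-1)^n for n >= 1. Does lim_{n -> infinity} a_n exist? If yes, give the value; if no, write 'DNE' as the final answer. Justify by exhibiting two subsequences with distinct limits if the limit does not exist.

Examine the behaviour of a_n along subsequences.
Even-n subsequence a_{2k} = 10 -> 10. Odd-n subsequence a_{2k+1} = -10 -> -10.
Since these two subsequential limits are 10 and -10, distinct, the full sequence cannot converge (a convergent sequence has all subsequences tending to the same limit). So lim a_n does not exist.

DNE


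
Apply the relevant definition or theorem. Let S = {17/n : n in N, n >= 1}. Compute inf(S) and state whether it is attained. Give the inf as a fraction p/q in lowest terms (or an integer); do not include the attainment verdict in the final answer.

Analysis:
- Values: 17, 17/2, 17/3, 17/4, ... strictly decreasing.
- The maximum is 17 (n=1); sup = 17 (attained).
- The set is bounded below by 0; 17/n -> 0 so 0 is the greatest lower bound.
- 0 is not in the set, so inf = 0 is not attained.
Conclusion: inf(S) = 0, not attained in S.

0


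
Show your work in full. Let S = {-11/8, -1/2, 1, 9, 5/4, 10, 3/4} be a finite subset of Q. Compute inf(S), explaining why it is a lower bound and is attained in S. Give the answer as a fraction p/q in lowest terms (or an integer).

S is finite, so inf(S) = min(S).
Sorted increasing:
-11/8, -1/2, 3/4, 1, 5/4, 9, 10
The extremum is -11/8.
For every x in S, x >= -11/8. And -11/8 is in S, so it is attained.
Therefore inf(S) = -11/8.

-11/8


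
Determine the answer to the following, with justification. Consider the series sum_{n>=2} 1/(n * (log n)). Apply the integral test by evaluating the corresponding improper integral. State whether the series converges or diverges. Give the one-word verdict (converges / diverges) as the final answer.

Let f(x) = 1/(x*log(x)). Then f is positive, continuous, and decreasing on [2, infinity), so the integral test applies.
Compute the improper integral int_{2}^infinity f(x) dx:
  antiderivative F(x) = log(log(x)).
  F(x) = log(log(x)) -> infinity as x -> infinity. The integral diverges, so by the integral test, the series diverges.

diverges


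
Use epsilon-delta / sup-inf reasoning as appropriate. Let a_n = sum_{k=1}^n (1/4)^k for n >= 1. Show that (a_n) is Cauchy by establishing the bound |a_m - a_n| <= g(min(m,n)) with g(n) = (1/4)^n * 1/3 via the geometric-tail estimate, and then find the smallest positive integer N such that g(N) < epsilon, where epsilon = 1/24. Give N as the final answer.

For m > n >= 1: |a_m - a_n| = sum_{k=n+1}^m (1/4)^k < sum_{k=n+1}^infinity (1/4)^k = (1/4)^(n+1) / (1 - 1/4) = (1/4)^n * (1/4) * (4/3) = (1/4)^n * 1/3.
So g(n) = (1/4)^n / 3. Since g(n) -> 0, (a_n) is Cauchy.
Now solve g(N) < 1/24: (1/4)^N / 3 < 1/24 <=> 4^N > 1 / (3 * 1/24) = 8.
Check powers of 4: 4^1 = 4 <= 8, 4^2 = 16 > 8.
So the smallest such N is 2. Check: g(2) = 1/(3 * 16) = 1/48 < 1/24.

2


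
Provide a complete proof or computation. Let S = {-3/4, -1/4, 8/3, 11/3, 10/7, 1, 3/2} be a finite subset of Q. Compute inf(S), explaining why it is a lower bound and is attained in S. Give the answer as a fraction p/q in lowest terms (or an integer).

S is finite, so inf(S) = min(S).
Sorted increasing:
-3/4, -1/4, 1, 10/7, 3/2, 8/3, 11/3
The extremum is -3/4.
For every x in S, x >= -3/4. And -3/4 is in S, so it is attained.
Therefore inf(S) = -3/4.

-3/4


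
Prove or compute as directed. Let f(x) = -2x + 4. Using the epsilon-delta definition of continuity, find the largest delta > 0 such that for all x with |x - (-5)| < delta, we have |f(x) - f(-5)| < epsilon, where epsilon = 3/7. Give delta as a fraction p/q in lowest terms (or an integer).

We compute f(-5) = -2*(-5) + 4 = 14.
|f(x) - f(-5)| = |-2x + 4 - (14)| = |-2(x - (-5))| = 2|x - (-5)|.
We need 2|x - (-5)| < 3/7, i.e. |x - (-5)| < 3/7 / 2 = 3/14.
So any delta <= 3/14 works. Conversely, if delta > 3/14, then x = -5 + 3/14 satisfies |x - (-5)| = 3/14 < delta but |f(x) - f(-5)| = 2 * 3/14 = 3/7, which is not < 3/7; so no larger delta works.
Hence the largest such delta is 3/14.

3/14


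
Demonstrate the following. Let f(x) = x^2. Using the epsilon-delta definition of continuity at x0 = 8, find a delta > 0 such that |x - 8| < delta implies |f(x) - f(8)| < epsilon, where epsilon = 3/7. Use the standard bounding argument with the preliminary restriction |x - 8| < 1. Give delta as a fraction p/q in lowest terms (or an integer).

Factor: |x^2 - (8)^2| = |x - 8| * |x + 8|.
Impose |x - 8| < 1 first. Then |x + 8| = |(x - 8) + 2*(8)| <= |x - 8| + 2*|8| < 1 + 16 = 17.
So |x^2 - (8)^2| < delta * 17.
We need delta * 17 <= 3/7, i.e. delta <= 3/7/17 = 3/119.
Since 3/119 < 1, this is tighter than 1; take delta = 3/119.
So delta = 3/119 works.

3/119
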